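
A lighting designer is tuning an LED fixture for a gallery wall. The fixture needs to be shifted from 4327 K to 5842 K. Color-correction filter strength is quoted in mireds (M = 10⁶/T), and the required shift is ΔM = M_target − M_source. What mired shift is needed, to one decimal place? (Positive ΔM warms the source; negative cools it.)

M_source = 10⁶/4327 = 231.107; M_target = 10⁶/5842 = 171.174.
ΔM = 171.174 − 231.107 = -59.933 → -59.9 mireds, a cooling shift.

-59.9 mireds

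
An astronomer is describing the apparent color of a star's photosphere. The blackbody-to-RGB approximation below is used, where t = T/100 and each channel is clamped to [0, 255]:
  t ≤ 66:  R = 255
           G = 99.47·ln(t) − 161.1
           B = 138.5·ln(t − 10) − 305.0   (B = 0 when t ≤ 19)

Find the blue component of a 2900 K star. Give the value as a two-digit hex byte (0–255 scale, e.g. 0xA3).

t = 2900/100 = 29; the t ≤ 66 branch applies.
B = 138.5·ln(29 − 10) − 305.0 = 138.5·ln 19 − 305.0 = 138.5·2.9444 − 305.0 = 102.805.
Rounded: 103; in hex, 0x67.

0x67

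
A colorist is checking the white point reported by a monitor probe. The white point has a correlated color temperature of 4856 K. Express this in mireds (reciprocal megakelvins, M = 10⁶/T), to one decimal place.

M = 10⁶ / 4856 = 205.931 → 205.9 mireds.

205.9 mireds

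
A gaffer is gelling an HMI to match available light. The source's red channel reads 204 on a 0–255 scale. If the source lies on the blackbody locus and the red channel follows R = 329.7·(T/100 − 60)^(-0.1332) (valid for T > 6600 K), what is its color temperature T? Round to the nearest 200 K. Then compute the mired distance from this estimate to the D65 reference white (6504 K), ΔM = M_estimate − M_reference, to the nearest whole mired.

-50 mireds

(t − 60)^(-0.1332) = 204/329.7 = 0.61874.
t − 60 = 0.61874^(1/-0.1332) = 0.61874^(-7.508) = 36.748, so t = 96.748.
T = 100·t = 9675 K → 9600 K to the nearest 200 K.
M_estimate = 10⁶/9600 = 104.17; M_reference = 10⁶/6504 = 153.75.
ΔM = 104.17 − 153.75 = -49.58 → -50 mireds.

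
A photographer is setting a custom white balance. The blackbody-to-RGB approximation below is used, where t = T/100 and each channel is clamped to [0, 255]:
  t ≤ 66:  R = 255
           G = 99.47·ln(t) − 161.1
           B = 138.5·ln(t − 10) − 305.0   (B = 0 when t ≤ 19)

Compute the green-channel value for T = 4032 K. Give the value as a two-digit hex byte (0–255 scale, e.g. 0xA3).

t = 4032/100 = 40.32; the t ≤ 66 branch applies.
G = 99.47·ln 40.32 − 161.1 = 99.47·3.6968 − 161.1 = 206.625.
Rounded: 207; in hex, 0xCF.

0xCF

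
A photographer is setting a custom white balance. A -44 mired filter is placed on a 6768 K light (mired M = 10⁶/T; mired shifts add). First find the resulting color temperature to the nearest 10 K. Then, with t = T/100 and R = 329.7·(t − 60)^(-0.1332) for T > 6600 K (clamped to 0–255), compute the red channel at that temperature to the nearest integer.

M_in = 10⁶/6768 = 147.75; M_out = 147.75 + (-44) = 103.75.
T_out = 10⁶/103.75 = 9638.2 K → 9640 K; t = 96.4.
R = 329.7·(96.4 − 60)^(-0.1332) = 329.7·36.4^(-0.1332) = 329.7·0.61953 = 204.259.
Rounded: 204.

204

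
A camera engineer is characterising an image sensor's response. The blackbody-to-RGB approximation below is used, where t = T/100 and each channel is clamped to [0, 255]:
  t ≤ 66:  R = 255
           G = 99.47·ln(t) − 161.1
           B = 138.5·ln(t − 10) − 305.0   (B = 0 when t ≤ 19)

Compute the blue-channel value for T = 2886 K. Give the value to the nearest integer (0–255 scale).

t = 2886/100 = 28.86; the t ≤ 66 branch applies.
B = 138.5·ln(28.86 − 10) − 305.0 = 138.5·ln 18.86 − 305.0 = 138.5·2.9370 − 305.0 = 101.780.
Rounded: 102.

102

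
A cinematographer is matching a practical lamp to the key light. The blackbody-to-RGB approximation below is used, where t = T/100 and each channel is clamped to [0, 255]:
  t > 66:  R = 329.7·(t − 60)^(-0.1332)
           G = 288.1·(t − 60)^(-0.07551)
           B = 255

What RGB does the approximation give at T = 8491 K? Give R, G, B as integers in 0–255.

R=215, G=226, B=255

t = 8491/100 = 84.91; the t > 66 branch applies.
R = 329.7·(84.91 − 60)^(-0.1332) = 329.7·24.91^(-0.1332) = 329.7·0.65163 = 214.843.
G = 288.1·(84.91 − 60)^(-0.07551) = 288.1·24.91^(-0.07551) = 288.1·0.78444 = 225.997.
B = 255 by definition for t > 66.
Rounded: (215, 226, 255).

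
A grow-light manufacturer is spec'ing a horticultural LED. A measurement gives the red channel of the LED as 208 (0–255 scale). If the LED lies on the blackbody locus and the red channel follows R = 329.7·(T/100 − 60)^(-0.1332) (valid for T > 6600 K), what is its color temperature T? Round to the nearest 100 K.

9200 K

(t − 60)^(-0.1332) = 208/329.7 = 0.63088.
t − 60 = 0.63088^(1/-0.1332) = 0.63088^(-7.508) = 31.763, so t = 91.763.
T = 100·t = 9176 K → 9200 K to the nearest 100 K.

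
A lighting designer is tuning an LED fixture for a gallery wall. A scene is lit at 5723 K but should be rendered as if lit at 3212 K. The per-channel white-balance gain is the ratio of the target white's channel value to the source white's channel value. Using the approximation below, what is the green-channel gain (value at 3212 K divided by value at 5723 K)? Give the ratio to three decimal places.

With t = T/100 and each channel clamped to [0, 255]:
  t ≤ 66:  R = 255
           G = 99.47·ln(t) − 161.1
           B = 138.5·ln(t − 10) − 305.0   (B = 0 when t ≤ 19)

At 5723 K (t = 57.23):
  G = 99.47·ln 57.23 − 161.1 = 99.47·4.0471 − 161.1 = 241.463.
At 3212 K (t = 32.12):
  G = 99.47·ln 32.12 − 161.1 = 99.47·3.4695 − 161.1 = 184.009.
Gain = 184.009 / 241.463 = 0.7621 → 0.762.

0.762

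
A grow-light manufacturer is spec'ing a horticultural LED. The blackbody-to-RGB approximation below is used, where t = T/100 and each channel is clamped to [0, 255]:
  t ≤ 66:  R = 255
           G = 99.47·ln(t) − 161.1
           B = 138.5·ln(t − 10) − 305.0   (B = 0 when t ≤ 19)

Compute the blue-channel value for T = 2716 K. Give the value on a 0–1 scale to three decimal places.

0.348

t = 2716/100 = 27.16; the t ≤ 66 branch applies.
B = 138.5·ln(27.16 − 10) − 305.0 = 138.5·ln 17.16 − 305.0 = 138.5·2.8426 − 305.0 = 88.697.
On a 0–1 scale: 88.697/255 = 0.3478 → 0.348.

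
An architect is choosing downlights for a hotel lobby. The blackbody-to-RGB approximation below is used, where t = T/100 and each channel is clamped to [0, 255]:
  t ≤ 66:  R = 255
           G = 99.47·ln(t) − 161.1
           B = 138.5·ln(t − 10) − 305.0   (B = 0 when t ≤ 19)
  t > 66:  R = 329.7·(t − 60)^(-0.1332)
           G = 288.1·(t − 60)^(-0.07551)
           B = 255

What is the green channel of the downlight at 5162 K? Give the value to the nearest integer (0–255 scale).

231

t = 5162/100 = 51.62; the t ≤ 66 branch applies.
G = 99.47·ln 51.62 − 161.1 = 99.47·3.9439 − 161.1 = 231.201.
Rounded: 231.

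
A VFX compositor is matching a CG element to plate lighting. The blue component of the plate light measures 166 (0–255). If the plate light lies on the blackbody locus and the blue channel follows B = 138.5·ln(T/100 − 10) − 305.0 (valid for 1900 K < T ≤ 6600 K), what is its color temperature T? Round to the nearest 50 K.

4000 K

ln(t − 10) = (166 + 305.0) / 138.5 = 3.4007.
t − 10 = e^3.4007 = 29.986, so t = 39.986.
T = 100·t = 3999 K → 4000 K to the nearest 50 K.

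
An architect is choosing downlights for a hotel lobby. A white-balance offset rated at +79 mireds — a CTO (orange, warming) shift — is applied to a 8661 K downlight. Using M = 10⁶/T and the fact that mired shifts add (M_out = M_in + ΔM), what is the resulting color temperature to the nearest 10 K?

M_in = 10⁶/8661 = 115.46 mireds.
M_out = 115.46 + (+79) = 194.46 mireds.
T_out = 10⁶/194.46 = 5142.4 K → 5140 K.

5140 K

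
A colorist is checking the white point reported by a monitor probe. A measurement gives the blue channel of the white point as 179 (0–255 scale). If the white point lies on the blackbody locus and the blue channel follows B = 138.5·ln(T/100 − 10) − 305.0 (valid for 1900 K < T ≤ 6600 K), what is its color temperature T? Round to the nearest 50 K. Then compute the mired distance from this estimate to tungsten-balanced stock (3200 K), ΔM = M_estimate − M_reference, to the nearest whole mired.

-80 mireds

ln(t − 10) = (179 + 305.0) / 138.5 = 3.4946.
t − 10 = e^3.4946 = 32.937, so t = 42.937.
T = 100·t = 4294 K → 4300 K to the nearest 50 K.
M_estimate = 10⁶/4300 = 232.56; M_reference = 10⁶/3200 = 312.50.
ΔM = 232.56 − 312.50 = -79.94 → -80 mireds.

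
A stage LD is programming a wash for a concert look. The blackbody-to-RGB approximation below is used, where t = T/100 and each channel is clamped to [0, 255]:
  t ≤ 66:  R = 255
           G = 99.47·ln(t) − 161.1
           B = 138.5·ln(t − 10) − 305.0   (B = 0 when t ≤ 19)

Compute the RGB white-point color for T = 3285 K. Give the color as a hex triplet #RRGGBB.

#FFBA80

t = 3285/100 = 32.85; the t ≤ 66 branch applies.
R = 255 by definition for t ≤ 66.
G = 99.47·ln 32.85 − 161.1 = 99.47·3.4920 − 161.1 = 186.244.
B = 138.5·ln(32.85 − 10) − 305.0 = 138.5·ln 22.85 − 305.0 = 138.5·3.1290 − 305.0 = 128.360.
Rounded: (255, 186, 128).
In hex: #FFBA80.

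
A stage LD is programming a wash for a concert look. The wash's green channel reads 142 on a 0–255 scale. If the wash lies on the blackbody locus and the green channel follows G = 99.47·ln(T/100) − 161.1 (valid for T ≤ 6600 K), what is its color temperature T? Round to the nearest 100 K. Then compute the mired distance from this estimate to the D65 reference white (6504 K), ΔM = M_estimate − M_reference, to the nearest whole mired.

+322 mireds

ln t = (142 + 161.1) / 99.47 = 3.0471.
t = e^3.0471 = 21.055.
T = 100·t = 2106 K → 2100 K to the nearest 100 K.
M_estimate = 10⁶/2100 = 476.19; M_reference = 10⁶/6504 = 153.75.
ΔM = 476.19 − 153.75 = 322.44 → +322 mireds.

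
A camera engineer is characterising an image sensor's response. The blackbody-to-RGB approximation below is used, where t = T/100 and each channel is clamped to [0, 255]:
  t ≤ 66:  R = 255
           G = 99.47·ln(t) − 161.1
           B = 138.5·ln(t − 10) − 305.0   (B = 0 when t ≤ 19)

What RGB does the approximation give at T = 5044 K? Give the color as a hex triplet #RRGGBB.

t = 5044/100 = 50.44; the t ≤ 66 branch applies.
R = 255 by definition for t ≤ 66.
G = 99.47·ln 50.44 − 161.1 = 99.47·3.9208 − 161.1 = 228.900.
B = 138.5·ln(50.44 − 10) − 305.0 = 138.5·ln 40.44 − 305.0 = 138.5·3.6998 − 305.0 = 207.425.
Rounded: (255, 229, 207).
In hex: #FFE5CF.

#FFE5CF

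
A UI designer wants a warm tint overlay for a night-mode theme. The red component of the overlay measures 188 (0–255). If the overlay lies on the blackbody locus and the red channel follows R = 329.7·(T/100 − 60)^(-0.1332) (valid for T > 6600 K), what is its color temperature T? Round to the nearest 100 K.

(t − 60)^(-0.1332) = 188/329.7 = 0.57022.
t − 60 = 0.57022^(1/-0.1332) = 0.57022^(-7.508) = 67.848, so t = 127.848.
T = 100·t = 12785 K → 12800 K to the nearest 100 K.

12800 K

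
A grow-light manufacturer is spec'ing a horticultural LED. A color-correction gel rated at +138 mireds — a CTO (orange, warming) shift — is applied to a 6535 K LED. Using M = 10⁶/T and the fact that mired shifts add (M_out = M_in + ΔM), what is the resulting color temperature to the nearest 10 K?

M_in = 10⁶/6535 = 153.02 mireds.
M_out = 153.02 + (+138) = 291.02 mireds.
T_out = 10⁶/291.02 = 3436.2 K → 3440 K.

3440 K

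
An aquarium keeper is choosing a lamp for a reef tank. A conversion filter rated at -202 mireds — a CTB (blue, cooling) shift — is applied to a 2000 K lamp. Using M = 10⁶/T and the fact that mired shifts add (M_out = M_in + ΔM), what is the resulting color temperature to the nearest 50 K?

3350 K

M_in = 10⁶/2000 = 500.00 mireds.
M_out = 500.00 + (-202) = 298.00 mireds.
T_out = 10⁶/298.00 = 3355.7 K → 3350 K.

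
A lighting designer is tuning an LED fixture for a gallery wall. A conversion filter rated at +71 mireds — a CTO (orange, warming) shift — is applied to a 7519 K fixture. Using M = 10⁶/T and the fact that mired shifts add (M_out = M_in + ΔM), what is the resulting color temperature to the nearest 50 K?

M_in = 10⁶/7519 = 133.00 mireds.
M_out = 133.00 + (+71) = 204.00 mireds.
T_out = 10⁶/204.00 = 4902.0 K → 4900 K.

4900 K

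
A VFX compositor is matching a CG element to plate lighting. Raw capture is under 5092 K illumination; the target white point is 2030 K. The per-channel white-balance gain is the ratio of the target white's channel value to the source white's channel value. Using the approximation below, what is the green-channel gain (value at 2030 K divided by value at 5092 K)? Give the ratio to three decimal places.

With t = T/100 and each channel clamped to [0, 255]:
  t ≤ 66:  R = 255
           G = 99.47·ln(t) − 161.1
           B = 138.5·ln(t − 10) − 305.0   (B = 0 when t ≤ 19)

0.602

At 5092 K (t = 50.92):
  G = 99.47·ln 50.92 − 161.1 = 99.47·3.9303 − 161.1 = 229.843.
At 2030 K (t = 20.3):
  G = 99.47·ln 20.3 − 161.1 = 99.47·3.0106 − 161.1 = 138.366.
Gain = 138.366 / 229.843 = 0.6020 → 0.602.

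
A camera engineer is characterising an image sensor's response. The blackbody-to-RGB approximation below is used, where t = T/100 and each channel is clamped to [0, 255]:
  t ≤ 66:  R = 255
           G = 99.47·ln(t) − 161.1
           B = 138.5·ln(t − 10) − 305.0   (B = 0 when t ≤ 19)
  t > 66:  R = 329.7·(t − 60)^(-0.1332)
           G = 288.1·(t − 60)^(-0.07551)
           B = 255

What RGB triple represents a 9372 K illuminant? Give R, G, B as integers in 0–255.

t = 9372/100 = 93.72; the t > 66 branch applies.
R = 329.7·(93.72 − 60)^(-0.1332) = 329.7·33.72^(-0.1332) = 329.7·0.62587 = 206.350.
G = 288.1·(93.72 − 60)^(-0.07551) = 288.1·33.72^(-0.07551) = 288.1·0.76671 = 220.888.
B = 255 by definition for t > 66.
Rounded: (206, 221, 255).

R=206, G=221, B=255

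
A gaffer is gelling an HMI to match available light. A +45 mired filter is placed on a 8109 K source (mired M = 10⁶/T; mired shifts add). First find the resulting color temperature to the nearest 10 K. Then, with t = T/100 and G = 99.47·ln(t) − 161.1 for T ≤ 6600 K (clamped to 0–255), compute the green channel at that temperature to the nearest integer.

245

M_in = 10⁶/8109 = 123.32; M_out = 123.32 + (+45) = 168.32.
T_out = 10⁶/168.32 = 5941.1 K → 5940 K; t = 59.4.
G = 99.47·ln 59.4 − 161.1 = 99.47·4.0843 − 161.1 = 245.165.
Rounded: 245.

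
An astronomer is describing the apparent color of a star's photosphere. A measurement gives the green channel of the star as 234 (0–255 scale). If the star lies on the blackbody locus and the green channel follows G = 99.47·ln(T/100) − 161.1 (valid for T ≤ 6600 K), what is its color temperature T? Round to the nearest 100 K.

ln t = (234 + 161.1) / 99.47 = 3.9721.
t = e^3.9721 = 53.093.
T = 100·t = 5309 K → 5300 K to the nearest 100 K.

5300 K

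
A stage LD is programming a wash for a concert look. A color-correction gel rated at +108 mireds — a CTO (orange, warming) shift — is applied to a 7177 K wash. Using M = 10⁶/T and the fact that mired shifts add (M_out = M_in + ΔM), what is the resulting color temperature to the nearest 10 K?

4040 K

M_in = 10⁶/7177 = 139.33 mireds.
M_out = 139.33 + (+108) = 247.33 mireds.
T_out = 10⁶/247.33 = 4043.1 K → 4040 K.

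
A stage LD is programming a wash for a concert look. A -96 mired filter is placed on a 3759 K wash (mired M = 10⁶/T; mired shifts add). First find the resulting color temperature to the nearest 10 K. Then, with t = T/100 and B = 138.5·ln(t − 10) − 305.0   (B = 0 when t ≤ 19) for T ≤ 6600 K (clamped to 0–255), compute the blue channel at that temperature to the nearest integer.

233

M_in = 10⁶/3759 = 266.03; M_out = 266.03 + (-96) = 170.03.
T_out = 10⁶/170.03 = 5881.4 K → 5880 K; t = 58.8.
B = 138.5·ln(58.8 − 10) − 305.0 = 138.5·ln 48.8 − 305.0 = 138.5·3.8877 − 305.0 = 233.451.
Rounded: 233.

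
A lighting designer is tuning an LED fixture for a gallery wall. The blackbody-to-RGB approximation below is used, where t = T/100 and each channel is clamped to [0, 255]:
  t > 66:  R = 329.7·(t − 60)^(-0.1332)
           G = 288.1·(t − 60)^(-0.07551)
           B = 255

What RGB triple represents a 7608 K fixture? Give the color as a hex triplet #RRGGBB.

t = 7608/100 = 76.08; the t > 66 branch applies.
R = 329.7·(76.08 − 60)^(-0.1332) = 329.7·16.08^(-0.1332) = 329.7·0.69075 = 227.741.
G = 288.1·(76.08 − 60)^(-0.07551) = 288.1·16.08^(-0.07551) = 288.1·0.81080 = 233.591.
B = 255 by definition for t > 66.
Rounded: (228, 234, 255).
In hex: #E4EAFF.

#E4EAFF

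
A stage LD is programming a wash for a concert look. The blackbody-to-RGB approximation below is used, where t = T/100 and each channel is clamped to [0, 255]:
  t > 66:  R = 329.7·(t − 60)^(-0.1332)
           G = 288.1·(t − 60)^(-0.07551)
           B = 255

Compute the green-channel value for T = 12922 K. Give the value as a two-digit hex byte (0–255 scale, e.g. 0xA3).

t = 12922/100 = 129.22; the t > 66 branch applies.
G = 288.1·(129.22 − 60)^(-0.07551) = 288.1·69.22^(-0.07551) = 288.1·0.72618 = 209.212.
Rounded: 209; in hex, 0xD1.

0xD1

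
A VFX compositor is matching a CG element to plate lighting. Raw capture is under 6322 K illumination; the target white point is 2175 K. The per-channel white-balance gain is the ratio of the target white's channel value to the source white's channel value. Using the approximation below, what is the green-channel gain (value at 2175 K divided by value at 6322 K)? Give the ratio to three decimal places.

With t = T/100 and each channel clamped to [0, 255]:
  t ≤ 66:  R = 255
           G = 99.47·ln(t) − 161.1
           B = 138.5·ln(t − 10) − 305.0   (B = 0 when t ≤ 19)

At 6322 K (t = 63.22):
  G = 99.47·ln 63.22 − 161.1 = 99.47·4.1466 − 161.1 = 251.364.
At 2175 K (t = 21.75):
  G = 99.47·ln 21.75 − 161.1 = 99.47·3.0796 − 161.1 = 145.229.
Gain = 145.229 / 251.364 = 0.5778 → 0.578.

0.578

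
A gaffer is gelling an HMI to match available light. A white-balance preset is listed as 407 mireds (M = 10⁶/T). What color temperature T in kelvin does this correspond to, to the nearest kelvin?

2457 K

T = 10⁶ / 407 = 2457.00 K → 2457 K.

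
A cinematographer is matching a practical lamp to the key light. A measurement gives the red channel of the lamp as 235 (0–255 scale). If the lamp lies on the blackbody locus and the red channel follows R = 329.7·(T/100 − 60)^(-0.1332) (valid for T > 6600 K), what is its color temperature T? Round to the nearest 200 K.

7200 K

(t − 60)^(-0.1332) = 235/329.7 = 0.71277.
t − 60 = 0.71277^(1/-0.1332) = 0.71277^(-7.508) = 12.705, so t = 72.705.
T = 100·t = 7271 K → 7200 K to the nearest 200 K.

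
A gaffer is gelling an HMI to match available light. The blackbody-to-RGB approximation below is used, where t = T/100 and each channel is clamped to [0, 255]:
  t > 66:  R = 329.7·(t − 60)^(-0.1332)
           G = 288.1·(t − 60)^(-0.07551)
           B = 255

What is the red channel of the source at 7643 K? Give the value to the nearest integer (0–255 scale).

227

t = 7643/100 = 76.43; the t > 66 branch applies.
R = 329.7·(76.43 − 60)^(-0.1332) = 329.7·16.43^(-0.1332) = 329.7·0.68877 = 227.089.
Rounded: 227.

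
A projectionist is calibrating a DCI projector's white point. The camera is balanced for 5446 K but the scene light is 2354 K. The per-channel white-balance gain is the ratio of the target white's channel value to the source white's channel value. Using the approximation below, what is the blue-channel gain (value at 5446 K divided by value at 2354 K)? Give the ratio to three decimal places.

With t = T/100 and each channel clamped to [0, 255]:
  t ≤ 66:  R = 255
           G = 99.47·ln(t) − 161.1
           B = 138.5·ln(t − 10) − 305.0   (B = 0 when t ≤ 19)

At 2354 K (t = 23.54):
  B = 138.5·ln(23.54 − 10) − 305.0 = 138.5·ln 13.54 − 305.0 = 138.5·2.6056 − 305.0 = 55.882.
At 5446 K (t = 54.46):
  B = 138.5·ln(54.46 − 10) − 305.0 = 138.5·ln 44.46 − 305.0 = 138.5·3.7946 − 305.0 = 220.551.
Gain = 220.551 / 55.882 = 3.9467 → 3.947.

3.947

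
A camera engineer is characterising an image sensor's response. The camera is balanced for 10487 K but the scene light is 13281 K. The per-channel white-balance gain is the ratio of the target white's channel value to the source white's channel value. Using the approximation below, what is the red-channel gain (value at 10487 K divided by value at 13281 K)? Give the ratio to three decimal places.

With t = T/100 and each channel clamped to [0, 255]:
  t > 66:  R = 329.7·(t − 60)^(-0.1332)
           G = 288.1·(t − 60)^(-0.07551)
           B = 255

1.067

At 13281 K (t = 132.81):
  R = 329.7·(132.81 − 60)^(-0.1332) = 329.7·72.81^(-0.1332) = 329.7·0.56488 = 186.241.
At 10487 K (t = 104.87):
  R = 329.7·(104.87 − 60)^(-0.1332) = 329.7·44.87^(-0.1332) = 329.7·0.60250 = 198.645.
Gain = 198.645 / 186.241 = 1.0666 → 1.067.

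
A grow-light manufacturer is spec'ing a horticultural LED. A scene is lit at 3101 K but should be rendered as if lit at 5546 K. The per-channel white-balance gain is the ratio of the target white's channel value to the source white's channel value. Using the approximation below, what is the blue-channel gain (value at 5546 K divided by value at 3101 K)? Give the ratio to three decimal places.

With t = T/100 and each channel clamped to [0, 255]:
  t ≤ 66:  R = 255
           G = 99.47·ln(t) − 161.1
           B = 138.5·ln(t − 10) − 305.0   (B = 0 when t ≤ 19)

At 3101 K (t = 31.01):
  B = 138.5·ln(31.01 − 10) − 305.0 = 138.5·ln 21.01 − 305.0 = 138.5·3.0450 − 305.0 = 116.732.
At 5546 K (t = 55.46):
  B = 138.5·ln(55.46 − 10) − 305.0 = 138.5·ln 45.46 − 305.0 = 138.5·3.8168 − 305.0 = 223.631.
Gain = 223.631 / 116.732 = 1.9158 → 1.916.

1.916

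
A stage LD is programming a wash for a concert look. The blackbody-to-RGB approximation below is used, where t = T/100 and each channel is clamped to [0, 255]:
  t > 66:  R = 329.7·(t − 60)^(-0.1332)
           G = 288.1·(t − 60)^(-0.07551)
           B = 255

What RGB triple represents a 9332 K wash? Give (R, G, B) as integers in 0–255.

(207, 221, 255)

t = 9332/100 = 93.32; the t > 66 branch applies.
R = 329.7·(93.32 − 60)^(-0.1332) = 329.7·33.32^(-0.1332) = 329.7·0.62687 = 206.678.
G = 288.1·(93.32 − 60)^(-0.07551) = 288.1·33.32^(-0.07551) = 288.1·0.76740 = 221.087.
B = 255 by definition for t > 66.
Rounded: (207, 221, 255).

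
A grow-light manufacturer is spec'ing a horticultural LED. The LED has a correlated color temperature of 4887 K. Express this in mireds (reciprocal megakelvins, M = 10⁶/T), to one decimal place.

M = 10⁶ / 4887 = 204.625 → 204.6 mireds.

204.6 mireds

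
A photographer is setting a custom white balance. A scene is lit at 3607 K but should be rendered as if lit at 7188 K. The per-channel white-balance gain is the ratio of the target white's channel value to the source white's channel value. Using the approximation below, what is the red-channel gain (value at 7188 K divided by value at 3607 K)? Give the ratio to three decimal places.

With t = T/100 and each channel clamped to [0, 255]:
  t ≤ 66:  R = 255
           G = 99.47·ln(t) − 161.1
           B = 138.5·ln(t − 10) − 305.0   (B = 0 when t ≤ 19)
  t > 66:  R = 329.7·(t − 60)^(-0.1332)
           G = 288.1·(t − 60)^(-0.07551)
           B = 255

At 3607 K (t = 36.07):
  R = 255 by definition for t ≤ 66.
At 7188 K (t = 71.88):
  R = 329.7·(71.88 − 60)^(-0.1332) = 329.7·11.88^(-0.1332) = 329.7·0.71917 = 237.112.
Gain = 237.112 / 255.000 = 0.9299 → 0.930.

0.930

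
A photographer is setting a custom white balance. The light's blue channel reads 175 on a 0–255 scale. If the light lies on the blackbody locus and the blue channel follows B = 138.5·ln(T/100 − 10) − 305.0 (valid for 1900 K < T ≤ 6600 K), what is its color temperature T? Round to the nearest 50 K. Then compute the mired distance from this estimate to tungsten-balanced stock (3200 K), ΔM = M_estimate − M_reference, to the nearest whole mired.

ln(t − 10) = (175 + 305.0) / 138.5 = 3.4657.
t − 10 = e^3.4657 = 31.999, so t = 41.999.
T = 100·t = 4200 K → 4200 K to the nearest 50 K.
M_estimate = 10⁶/4200 = 238.10; M_reference = 10⁶/3200 = 312.50.
ΔM = 238.10 − 312.50 = -74.40 → -74 mireds.

-74 mireds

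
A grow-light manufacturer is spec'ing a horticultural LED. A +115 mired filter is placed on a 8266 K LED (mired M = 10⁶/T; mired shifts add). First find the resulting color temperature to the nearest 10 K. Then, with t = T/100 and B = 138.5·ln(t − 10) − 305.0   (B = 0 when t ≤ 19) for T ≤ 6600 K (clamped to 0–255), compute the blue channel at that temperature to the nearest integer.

177

M_in = 10⁶/8266 = 120.98; M_out = 120.98 + (+115) = 235.98.
T_out = 10⁶/235.98 = 4237.7 K → 4240 K; t = 42.4.
B = 138.5·ln(42.4 − 10) − 305.0 = 138.5·ln 32.4 − 305.0 = 138.5·3.4782 − 305.0 = 176.725.
Rounded: 177.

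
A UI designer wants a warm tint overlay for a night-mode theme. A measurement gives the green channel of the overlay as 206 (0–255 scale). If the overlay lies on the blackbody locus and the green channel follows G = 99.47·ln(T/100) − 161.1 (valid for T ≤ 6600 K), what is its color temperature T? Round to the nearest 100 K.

ln t = (206 + 161.1) / 99.47 = 3.6906.
t = e^3.6906 = 40.067.
T = 100·t = 4007 K → 4000 K to the nearest 100 K.

4000 K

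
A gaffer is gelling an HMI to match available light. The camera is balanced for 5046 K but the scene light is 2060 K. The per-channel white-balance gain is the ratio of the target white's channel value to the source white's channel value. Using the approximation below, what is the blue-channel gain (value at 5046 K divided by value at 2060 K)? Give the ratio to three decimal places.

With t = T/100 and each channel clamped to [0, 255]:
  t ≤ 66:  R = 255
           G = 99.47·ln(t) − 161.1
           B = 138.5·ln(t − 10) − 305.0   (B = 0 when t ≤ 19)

At 2060 K (t = 20.6):
  B = 138.5·ln(20.6 − 10) − 305.0 = 138.5·ln 10.6 − 305.0 = 138.5·2.3609 − 305.0 = 21.978.
At 5046 K (t = 50.46):
  B = 138.5·ln(50.46 − 10) − 305.0 = 138.5·ln 40.46 − 305.0 = 138.5·3.7003 − 305.0 = 207.493.
Gain = 207.493 / 21.978 = 9.4408 → 9.441.

9.441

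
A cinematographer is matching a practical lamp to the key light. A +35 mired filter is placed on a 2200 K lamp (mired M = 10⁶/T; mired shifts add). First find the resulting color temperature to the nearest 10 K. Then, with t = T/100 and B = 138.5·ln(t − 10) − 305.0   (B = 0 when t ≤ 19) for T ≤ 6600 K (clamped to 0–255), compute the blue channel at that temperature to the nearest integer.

M_in = 10⁶/2200 = 454.55; M_out = 454.55 + (+35) = 489.55.
T_out = 10⁶/489.55 = 2042.7 K → 2040 K; t = 20.4.
B = 138.5·ln(20.4 − 10) − 305.0 = 138.5·ln 10.4 − 305.0 = 138.5·2.3418 − 305.0 = 19.340.
Rounded: 19.

19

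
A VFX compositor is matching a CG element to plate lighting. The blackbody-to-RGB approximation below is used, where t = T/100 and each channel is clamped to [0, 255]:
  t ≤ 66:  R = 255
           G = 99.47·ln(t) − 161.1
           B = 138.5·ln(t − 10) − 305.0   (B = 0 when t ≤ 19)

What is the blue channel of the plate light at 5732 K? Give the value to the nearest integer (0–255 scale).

229

t = 5732/100 = 57.32; the t ≤ 66 branch applies.
B = 138.5·ln(57.32 − 10) − 305.0 = 138.5·ln 47.32 − 305.0 = 138.5·3.8569 − 305.0 = 229.185.
Rounded: 229.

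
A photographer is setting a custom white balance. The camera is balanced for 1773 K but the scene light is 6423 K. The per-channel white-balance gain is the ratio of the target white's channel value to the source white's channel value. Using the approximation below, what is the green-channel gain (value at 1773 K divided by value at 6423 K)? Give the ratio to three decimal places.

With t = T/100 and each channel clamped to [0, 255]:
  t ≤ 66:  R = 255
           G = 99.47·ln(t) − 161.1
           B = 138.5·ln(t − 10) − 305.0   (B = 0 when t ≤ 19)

At 6423 K (t = 64.23):
  G = 99.47·ln 64.23 − 161.1 = 99.47·4.1625 − 161.1 = 252.941.
At 1773 K (t = 17.73):
  G = 99.47·ln 17.73 − 161.1 = 99.47·2.8753 − 161.1 = 124.902.
Gain = 124.902 / 252.941 = 0.4938 → 0.494.

0.494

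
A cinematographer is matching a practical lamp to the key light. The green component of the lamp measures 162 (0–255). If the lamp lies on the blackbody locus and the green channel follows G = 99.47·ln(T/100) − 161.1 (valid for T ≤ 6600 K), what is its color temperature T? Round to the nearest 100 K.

ln t = (162 + 161.1) / 99.47 = 3.2482.
t = e^3.2482 = 25.744.
T = 100·t = 2574 K → 2600 K to the nearest 100 K.

2600 K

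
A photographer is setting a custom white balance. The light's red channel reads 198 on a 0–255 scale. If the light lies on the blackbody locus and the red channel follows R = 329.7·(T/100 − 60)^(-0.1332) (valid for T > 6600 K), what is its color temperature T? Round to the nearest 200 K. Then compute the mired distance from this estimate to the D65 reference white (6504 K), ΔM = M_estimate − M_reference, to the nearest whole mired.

(t − 60)^(-0.1332) = 198/329.7 = 0.60055.
t − 60 = 0.60055^(1/-0.1332) = 0.60055^(-7.508) = 45.980, so t = 105.980.
T = 100·t = 10598 K → 10600 K to the nearest 200 K.
M_estimate = 10⁶/10600 = 94.34; M_reference = 10⁶/6504 = 153.75.
ΔM = 94.34 − 153.75 = -59.41 → -59 mireds.

-59 mireds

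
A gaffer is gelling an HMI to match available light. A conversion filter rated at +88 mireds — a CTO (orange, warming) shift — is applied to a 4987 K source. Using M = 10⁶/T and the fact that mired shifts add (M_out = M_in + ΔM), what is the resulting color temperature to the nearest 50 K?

M_in = 10⁶/4987 = 200.52 mireds.
M_out = 200.52 + (+88) = 288.52 mireds.
T_out = 10⁶/288.52 = 3465.9 K → 3450 K.

3450 K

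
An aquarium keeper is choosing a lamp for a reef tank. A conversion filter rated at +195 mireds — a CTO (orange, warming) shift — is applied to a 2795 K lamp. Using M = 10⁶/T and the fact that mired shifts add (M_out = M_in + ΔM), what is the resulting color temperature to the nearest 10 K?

M_in = 10⁶/2795 = 357.78 mireds.
M_out = 357.78 + (+195) = 552.78 mireds.
T_out = 10⁶/552.78 = 1809.0 K → 1810 K.

1810 K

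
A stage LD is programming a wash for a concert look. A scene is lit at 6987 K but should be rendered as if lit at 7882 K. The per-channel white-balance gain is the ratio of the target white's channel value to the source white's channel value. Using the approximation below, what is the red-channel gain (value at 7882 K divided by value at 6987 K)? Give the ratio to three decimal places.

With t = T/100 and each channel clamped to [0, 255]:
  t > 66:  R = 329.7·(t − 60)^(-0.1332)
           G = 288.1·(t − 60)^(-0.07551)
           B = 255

0.918

At 6987 K (t = 69.87):
  R = 329.7·(69.87 − 60)^(-0.1332) = 329.7·9.87^(-0.1332) = 329.7·0.73715 = 243.039.
At 7882 K (t = 78.82):
  R = 329.7·(78.82 − 60)^(-0.1332) = 329.7·18.82^(-0.1332) = 329.7·0.67643 = 223.018.
Gain = 223.018 / 243.039 = 0.9176 → 0.918.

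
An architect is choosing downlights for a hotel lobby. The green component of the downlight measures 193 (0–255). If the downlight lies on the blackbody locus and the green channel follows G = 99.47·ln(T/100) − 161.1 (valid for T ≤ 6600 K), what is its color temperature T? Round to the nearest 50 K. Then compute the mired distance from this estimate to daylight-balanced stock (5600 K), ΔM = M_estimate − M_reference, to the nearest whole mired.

ln t = (193 + 161.1) / 99.47 = 3.5599.
t = e^3.5599 = 35.159.
T = 100·t = 3516 K → 3500 K to the nearest 50 K.
M_estimate = 10⁶/3500 = 285.71; M_reference = 10⁶/5600 = 178.57.
ΔM = 285.71 − 178.57 = 107.14 → +107 mireds.

+107 mireds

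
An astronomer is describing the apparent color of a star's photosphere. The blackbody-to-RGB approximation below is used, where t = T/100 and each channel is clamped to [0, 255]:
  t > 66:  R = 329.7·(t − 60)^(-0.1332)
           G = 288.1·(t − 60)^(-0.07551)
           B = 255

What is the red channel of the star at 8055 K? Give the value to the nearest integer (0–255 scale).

t = 8055/100 = 80.55; the t > 66 branch applies.
R = 329.7·(80.55 − 60)^(-0.1332) = 329.7·20.55^(-0.1332) = 329.7·0.66855 = 220.421.
Rounded: 220.

220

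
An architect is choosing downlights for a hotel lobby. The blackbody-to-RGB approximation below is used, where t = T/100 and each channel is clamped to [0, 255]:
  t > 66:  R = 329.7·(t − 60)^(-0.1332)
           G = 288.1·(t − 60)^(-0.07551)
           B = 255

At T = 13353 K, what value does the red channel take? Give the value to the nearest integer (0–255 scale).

186

t = 13353/100 = 133.53; the t > 66 branch applies.
R = 329.7·(133.53 − 60)^(-0.1332) = 329.7·73.53^(-0.1332) = 329.7·0.56414 = 185.997.
Rounded: 186.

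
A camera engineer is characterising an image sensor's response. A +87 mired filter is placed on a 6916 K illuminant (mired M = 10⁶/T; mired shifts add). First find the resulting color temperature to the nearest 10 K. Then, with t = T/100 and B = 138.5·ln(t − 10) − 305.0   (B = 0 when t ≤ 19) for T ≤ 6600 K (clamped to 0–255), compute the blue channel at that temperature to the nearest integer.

180

M_in = 10⁶/6916 = 144.59; M_out = 144.59 + (+87) = 231.59.
T_out = 10⁶/231.59 = 4317.9 K → 4320 K; t = 43.2.
B = 138.5·ln(43.2 − 10) − 305.0 = 138.5·ln 33.2 − 305.0 = 138.5·3.5025 − 305.0 = 180.103.
Rounded: 180.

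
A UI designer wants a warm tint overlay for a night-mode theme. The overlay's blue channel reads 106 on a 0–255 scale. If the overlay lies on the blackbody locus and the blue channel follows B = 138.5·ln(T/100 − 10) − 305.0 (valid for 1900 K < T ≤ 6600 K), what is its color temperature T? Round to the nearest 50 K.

ln(t − 10) = (106 + 305.0) / 138.5 = 2.9675.
t − 10 = e^2.9675 = 19.443, so t = 29.443.
T = 100·t = 2944 K → 2950 K to the nearest 50 K.

2950 K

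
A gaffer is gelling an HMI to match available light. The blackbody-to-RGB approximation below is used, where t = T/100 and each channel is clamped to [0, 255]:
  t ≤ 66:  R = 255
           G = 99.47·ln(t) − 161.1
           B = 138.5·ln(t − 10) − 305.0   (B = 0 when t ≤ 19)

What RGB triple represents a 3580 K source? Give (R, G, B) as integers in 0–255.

t = 3580/100 = 35.8; the t ≤ 66 branch applies.
R = 255 by definition for t ≤ 66.
G = 99.47·ln 35.8 − 161.1 = 99.47·3.5779 − 161.1 = 194.798.
B = 138.5·ln(35.8 − 10) − 305.0 = 138.5·ln 25.8 − 305.0 = 138.5·3.2504 − 305.0 = 145.177.
Rounded: (255, 195, 145).

(255, 195, 145)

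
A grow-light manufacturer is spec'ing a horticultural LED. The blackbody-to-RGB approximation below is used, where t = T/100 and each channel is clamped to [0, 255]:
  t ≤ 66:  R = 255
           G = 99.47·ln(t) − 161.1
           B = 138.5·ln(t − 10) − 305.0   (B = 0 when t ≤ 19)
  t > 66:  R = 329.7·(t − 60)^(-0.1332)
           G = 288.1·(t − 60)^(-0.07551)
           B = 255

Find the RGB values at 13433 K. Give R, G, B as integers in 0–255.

t = 13433/100 = 134.33; the t > 66 branch applies.
R = 329.7·(134.33 − 60)^(-0.1332) = 329.7·74.33^(-0.1332) = 329.7·0.56333 = 185.729.
G = 288.1·(134.33 − 60)^(-0.07551) = 288.1·74.33^(-0.07551) = 288.1·0.72228 = 208.090.
B = 255 by definition for t > 66.
Rounded: (186, 208, 255).

R=186, G=208, B=255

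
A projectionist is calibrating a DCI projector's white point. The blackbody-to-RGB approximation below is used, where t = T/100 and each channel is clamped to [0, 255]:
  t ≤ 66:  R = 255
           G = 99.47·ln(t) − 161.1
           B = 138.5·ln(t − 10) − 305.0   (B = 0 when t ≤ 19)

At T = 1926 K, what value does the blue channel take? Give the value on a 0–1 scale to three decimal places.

t = 1926/100 = 19.26; the t ≤ 66 branch applies.
B = 138.5·ln(19.26 − 10) − 305.0 = 138.5·ln 9.26 − 305.0 = 138.5·2.2257 − 305.0 = 3.260.
On a 0–1 scale: 3.260/255 = 0.0128 → 0.013.

0.013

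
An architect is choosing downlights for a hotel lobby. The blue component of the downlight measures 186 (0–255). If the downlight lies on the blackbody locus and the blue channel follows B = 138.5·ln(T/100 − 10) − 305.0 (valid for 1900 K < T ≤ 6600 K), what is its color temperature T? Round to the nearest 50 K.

4450 K

ln(t − 10) = (186 + 305.0) / 138.5 = 3.5451.
t − 10 = e^3.5451 = 34.644, so t = 44.644.
T = 100·t = 4464 K → 4450 K to the nearest 50 K.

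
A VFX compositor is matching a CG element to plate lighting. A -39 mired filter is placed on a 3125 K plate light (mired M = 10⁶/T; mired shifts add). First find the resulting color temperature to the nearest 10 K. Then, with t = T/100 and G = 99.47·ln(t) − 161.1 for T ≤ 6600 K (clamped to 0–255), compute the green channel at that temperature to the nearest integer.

194

M_in = 10⁶/3125 = 320.00; M_out = 320.00 + (-39) = 281.00.
T_out = 10⁶/281.00 = 3558.7 K → 3560 K; t = 35.6.
G = 99.47·ln 35.6 − 161.1 = 99.47·3.5723 − 161.1 = 194.241.
Rounded: 194.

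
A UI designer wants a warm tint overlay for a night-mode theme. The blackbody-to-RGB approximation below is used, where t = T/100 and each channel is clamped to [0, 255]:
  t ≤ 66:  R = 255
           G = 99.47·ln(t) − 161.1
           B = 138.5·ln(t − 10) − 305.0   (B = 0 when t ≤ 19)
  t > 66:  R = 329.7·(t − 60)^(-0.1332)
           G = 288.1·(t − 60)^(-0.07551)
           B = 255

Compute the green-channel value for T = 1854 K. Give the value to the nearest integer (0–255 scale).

129

t = 1854/100 = 18.54; the t ≤ 66 branch applies.
G = 99.47·ln 18.54 − 161.1 = 99.47·2.9199 − 161.1 = 129.345.
Rounded: 129.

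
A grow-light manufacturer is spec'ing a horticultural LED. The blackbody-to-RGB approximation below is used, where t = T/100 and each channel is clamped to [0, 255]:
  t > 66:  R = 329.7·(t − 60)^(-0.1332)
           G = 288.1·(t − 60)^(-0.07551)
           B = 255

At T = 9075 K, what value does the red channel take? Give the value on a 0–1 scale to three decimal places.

t = 9075/100 = 90.75; the t > 66 branch applies.
R = 329.7·(90.75 − 60)^(-0.1332) = 329.7·30.75^(-0.1332) = 329.7·0.63361 = 208.900.
On a 0–1 scale: 208.900/255 = 0.8192 → 0.819.

0.819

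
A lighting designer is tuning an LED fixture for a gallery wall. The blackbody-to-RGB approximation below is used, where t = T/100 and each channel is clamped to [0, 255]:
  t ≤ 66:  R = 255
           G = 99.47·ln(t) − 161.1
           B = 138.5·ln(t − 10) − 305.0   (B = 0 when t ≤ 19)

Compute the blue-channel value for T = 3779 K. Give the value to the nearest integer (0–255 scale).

t = 3779/100 = 37.79; the t ≤ 66 branch applies.
B = 138.5·ln(37.79 − 10) − 305.0 = 138.5·ln 27.79 − 305.0 = 138.5·3.3247 − 305.0 = 155.468.
Rounded: 155.

155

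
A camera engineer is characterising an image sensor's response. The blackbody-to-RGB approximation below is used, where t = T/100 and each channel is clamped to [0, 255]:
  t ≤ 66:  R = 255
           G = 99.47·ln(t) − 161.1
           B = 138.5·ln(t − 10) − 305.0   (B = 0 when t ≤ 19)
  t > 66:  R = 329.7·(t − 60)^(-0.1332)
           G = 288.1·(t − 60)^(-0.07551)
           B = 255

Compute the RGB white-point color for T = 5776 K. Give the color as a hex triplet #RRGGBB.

t = 5776/100 = 57.76; the t ≤ 66 branch applies.
R = 255 by definition for t ≤ 66.
G = 99.47·ln 57.76 − 161.1 = 99.47·4.0563 − 161.1 = 242.380.
B = 138.5·ln(57.76 − 10) − 305.0 = 138.5·ln 47.76 − 305.0 = 138.5·3.8662 − 305.0 = 230.467.
Rounded: (255, 242, 230).
In hex: #FFF2E6.

#FFF2E6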